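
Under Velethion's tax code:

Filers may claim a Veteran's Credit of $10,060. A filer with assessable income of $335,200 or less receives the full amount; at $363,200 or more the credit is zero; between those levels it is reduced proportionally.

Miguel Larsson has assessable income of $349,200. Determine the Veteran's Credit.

$5,030

Veteran's Credit: $349,200 is $14,000 into a $28,000 phase-out range, leaving 14,000/28,000 of the credit: $10,060 × 14,000/28,000 = $5,030.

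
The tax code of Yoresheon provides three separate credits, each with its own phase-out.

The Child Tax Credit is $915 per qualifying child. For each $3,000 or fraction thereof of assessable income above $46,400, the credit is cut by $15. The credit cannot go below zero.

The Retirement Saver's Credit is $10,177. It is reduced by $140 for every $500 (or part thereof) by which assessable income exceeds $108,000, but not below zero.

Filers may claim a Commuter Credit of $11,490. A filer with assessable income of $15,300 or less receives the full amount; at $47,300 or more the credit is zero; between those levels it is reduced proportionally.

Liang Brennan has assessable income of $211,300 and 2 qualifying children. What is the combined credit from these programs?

$1,005

Child Tax Credit: base = 2 × $915 = $1,830. income exceeds $46,400 by $164,900, which is 55 full-or-partial $3,000 increments; reduction = 55 × $15 = $825, leaving $1,005.
Retirement Saver's Credit: income exceeds $108,000 by $103,300 → 207 increments × $140 = $28,980 ≥ base, so the credit is $0.
Commuter Credit: $211,300 is at or above $47,300, so the credit is $0.
Total: $1,005 + $0 + $0 = $1,005.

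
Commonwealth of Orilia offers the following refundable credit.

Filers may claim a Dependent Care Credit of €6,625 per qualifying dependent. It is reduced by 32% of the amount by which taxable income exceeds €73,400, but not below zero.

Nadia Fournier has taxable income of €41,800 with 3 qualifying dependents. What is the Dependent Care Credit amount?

Dependent Care Credit: base = 3 × €6,625 = €19,875. €41,800 is at or below the €73,400 threshold, so the full €19,875 applies.

€19,875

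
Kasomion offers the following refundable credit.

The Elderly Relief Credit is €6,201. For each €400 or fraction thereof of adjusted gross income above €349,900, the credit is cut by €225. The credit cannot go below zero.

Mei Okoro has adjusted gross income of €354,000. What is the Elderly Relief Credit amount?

€3,726

Elderly Relief Credit: income exceeds €349,900 by €4,100, which is 11 full-or-partial €400 increments; reduction = 11 × €225 = €2,475, leaving €3,726.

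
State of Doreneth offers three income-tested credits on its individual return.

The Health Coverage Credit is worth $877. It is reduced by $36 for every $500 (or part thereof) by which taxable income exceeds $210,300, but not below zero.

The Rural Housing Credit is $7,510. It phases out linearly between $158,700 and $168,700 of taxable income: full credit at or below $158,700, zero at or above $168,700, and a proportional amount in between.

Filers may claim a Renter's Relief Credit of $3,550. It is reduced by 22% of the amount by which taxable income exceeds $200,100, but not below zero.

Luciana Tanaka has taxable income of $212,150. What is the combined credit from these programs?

$1,632

Health Coverage Credit: income exceeds $210,300 by $1,850, which is 4 full-or-partial $500 increments; reduction = 4 × $36 = $144, leaving $733.
Rural Housing Credit: $212,150 is at or above $168,700, so the credit is $0.
Renter's Relief Credit: 22% of the $12,050 excess over $200,100 is $2,651; credit = $3,550 − $2,651 = $899.
Total: $733 + $0 + $899 = $1,632.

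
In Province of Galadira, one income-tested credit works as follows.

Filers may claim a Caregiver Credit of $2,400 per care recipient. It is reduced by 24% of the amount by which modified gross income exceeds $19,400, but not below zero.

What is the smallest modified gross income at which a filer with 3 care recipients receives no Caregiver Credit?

Full credit = 3 × $2,400 = $7,200.
The credit falls by 24% of each dollar above $19,400, so it reaches zero when the excess is $7,200 / 24% = $30,000: income = $19,400 + $30,000 = $49,400.

$49,400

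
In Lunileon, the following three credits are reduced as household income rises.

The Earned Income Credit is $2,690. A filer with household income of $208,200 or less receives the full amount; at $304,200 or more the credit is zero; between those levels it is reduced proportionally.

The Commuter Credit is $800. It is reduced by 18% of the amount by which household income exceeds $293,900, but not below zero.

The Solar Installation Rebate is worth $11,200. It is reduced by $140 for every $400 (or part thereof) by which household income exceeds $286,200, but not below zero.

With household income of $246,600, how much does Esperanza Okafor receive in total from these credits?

Earned Income Credit: $246,600 is $38,400 into a $96,000 phase-out range, leaving 57,600/96,000 of the credit: $2,690 × 57,600/96,000 = $1,614.
Commuter Credit: $246,600 is at or below the $293,900 threshold, so the full $800 applies.
Solar Installation Rebate: $246,600 is at or below the $286,200 threshold, so the full $11,200 applies.
Total: $1,614 + $800 + $11,200 = $13,614.

$13,614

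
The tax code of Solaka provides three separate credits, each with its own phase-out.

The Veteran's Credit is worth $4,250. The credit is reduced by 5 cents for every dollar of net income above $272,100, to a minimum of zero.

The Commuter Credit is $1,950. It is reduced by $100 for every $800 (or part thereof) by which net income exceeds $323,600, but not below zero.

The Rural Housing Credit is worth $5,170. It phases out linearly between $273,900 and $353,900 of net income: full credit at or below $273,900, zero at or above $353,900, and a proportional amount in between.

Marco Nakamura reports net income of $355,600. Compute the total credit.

Veteran's Credit: 5% of the $83,500 excess over $272,100 is $4,175; credit = $4,250 − $4,175 = $75.
Commuter Credit: income exceeds $323,600 by $32,000 → 40 increments × $100 = $4,000 ≥ base, so the credit is $0.
Rural Housing Credit: $355,600 is at or above $353,900, so the credit is $0.
Total: $75 + $0 + $0 = $75.

$75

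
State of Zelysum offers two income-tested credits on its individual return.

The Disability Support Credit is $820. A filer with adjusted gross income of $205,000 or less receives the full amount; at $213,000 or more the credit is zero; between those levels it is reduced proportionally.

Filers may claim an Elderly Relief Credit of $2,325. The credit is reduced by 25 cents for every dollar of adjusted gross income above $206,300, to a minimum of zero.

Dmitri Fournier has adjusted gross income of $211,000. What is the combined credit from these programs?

$1,355

Disability Support Credit: $211,000 is $6,000 into a $8,000 phase-out range, leaving 2,000/8,000 of the credit: $820 × 2,000/8,000 = $205.
Elderly Relief Credit: 25% of the $4,700 excess over $206,300 is $1,175; credit = $2,325 − $1,175 = $1,150.
Total: $205 + $1,150 = $1,355.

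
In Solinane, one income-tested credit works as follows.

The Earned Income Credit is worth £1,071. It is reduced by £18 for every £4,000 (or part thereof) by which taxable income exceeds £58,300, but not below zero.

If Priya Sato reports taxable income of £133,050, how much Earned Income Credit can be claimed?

Earned Income Credit: income exceeds £58,300 by £74,750, which is 19 full-or-partial £4,000 increments; reduction = 19 × £18 = £342, leaving £729.

£729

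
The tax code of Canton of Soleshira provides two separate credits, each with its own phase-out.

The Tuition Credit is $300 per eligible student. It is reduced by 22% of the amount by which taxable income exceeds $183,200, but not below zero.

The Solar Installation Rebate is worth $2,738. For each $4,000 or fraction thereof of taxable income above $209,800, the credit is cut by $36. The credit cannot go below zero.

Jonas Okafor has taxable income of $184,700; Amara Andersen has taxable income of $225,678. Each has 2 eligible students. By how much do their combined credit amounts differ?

$414

Jonas ($184,700): Tuition Credit: base = 2 × $300 = $600. 22% of the $1,500 excess over $183,200 is $330; credit = $600 − $330 = $270. Solar Installation Rebate: $184,700 is at or below the $209,800 threshold, so the full $2,738 applies. total $270 + $2,738 = $3,008
Amara ($225,678): Tuition Credit: base = 2 × $300 = $600. 22% of the $42,478 excess over $183,200 is $9,345.16 ≥ base, so the credit is $0. Solar Installation Rebate: income exceeds $209,800 by $15,878, which is 4 full-or-partial $4,000 increments; reduction = 4 × $36 = $144, leaving $2,594. total $0 + $2,594 = $2,594
Difference: |$3,008 − $2,594| = $414.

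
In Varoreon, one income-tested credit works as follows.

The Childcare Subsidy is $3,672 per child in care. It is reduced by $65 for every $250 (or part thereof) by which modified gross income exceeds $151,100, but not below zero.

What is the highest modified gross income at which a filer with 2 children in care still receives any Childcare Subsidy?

$179,100

Full credit = 2 × $3,672 = $7,344.
After 112 increments the reduction is 112 × $65 = $7,280, leaving $64; one more increment wipes it out. Increment 112 ends at excess 112 × $250 = $28,000, so the highest qualifying income is $151,100 + $28,000 = $179,100.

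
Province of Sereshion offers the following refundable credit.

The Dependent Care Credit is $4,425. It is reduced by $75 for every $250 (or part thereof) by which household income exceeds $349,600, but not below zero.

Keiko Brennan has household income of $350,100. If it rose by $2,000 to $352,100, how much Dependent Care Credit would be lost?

At $350,100 — income exceeds $349,600 by $500, which is 2 full-or-partial $250 increments; reduction = 2 × $75 = $150, leaving $4,275.
At $352,100 — income exceeds $349,600 by $2,500, which is 10 full-or-partial $250 increments; reduction = 10 × $75 = $750, leaving $3,675.
Lost: $4,275 − $3,675 = $600.

$600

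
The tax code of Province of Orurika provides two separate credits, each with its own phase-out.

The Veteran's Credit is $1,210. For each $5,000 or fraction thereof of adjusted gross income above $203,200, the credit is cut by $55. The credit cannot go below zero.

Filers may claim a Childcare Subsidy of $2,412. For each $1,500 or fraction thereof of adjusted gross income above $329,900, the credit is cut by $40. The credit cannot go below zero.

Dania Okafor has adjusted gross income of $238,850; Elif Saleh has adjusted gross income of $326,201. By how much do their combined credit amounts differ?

Dania ($238,850): Veteran's Credit: income exceeds $203,200 by $35,650, which is 8 full-or-partial $5,000 increments; reduction = 8 × $55 = $440, leaving $770. Childcare Subsidy: $238,850 is at or below the $329,900 threshold, so the full $2,412 applies. total $770 + $2,412 = $3,182
Elif ($326,201): Veteran's Credit: income exceeds $203,200 by $123,001 → 25 increments × $55 = $1,375 ≥ base, so the credit is $0. Childcare Subsidy: $326,201 is at or below the $329,900 threshold, so the full $2,412 applies. total $0 + $2,412 = $2,412
Difference: |$3,182 − $2,412| = $770.

$770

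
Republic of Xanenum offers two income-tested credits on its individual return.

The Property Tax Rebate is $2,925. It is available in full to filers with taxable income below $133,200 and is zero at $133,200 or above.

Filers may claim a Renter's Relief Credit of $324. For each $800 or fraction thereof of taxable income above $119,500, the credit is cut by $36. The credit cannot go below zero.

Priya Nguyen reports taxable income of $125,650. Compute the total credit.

$2,961

Property Tax Rebate: $125,650 is below the $133,200 cutoff, so the full $2,925 applies.
Renter's Relief Credit: income exceeds $119,500 by $6,150, which is 8 full-or-partial $800 increments; reduction = 8 × $36 = $288, leaving $36.
Total: $2,925 + $36 = $2,961.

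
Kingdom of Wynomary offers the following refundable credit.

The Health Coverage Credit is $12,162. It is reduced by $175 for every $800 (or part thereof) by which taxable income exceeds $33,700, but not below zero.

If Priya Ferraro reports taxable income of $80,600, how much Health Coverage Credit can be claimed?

$1,837

Health Coverage Credit: income exceeds $33,700 by $46,900, which is 59 full-or-partial $800 increments; reduction = 59 × $175 = $10,325, leaving $1,837.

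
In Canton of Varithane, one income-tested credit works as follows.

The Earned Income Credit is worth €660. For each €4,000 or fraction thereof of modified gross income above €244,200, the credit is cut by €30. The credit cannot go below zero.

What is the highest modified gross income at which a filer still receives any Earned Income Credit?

After 21 increments the reduction is 21 × €30 = €630, leaving €30; one more increment wipes it out. Increment 21 ends at excess 21 × €4,000 = €84,000, so the highest qualifying income is €244,200 + €84,000 = €328,200.

€328,200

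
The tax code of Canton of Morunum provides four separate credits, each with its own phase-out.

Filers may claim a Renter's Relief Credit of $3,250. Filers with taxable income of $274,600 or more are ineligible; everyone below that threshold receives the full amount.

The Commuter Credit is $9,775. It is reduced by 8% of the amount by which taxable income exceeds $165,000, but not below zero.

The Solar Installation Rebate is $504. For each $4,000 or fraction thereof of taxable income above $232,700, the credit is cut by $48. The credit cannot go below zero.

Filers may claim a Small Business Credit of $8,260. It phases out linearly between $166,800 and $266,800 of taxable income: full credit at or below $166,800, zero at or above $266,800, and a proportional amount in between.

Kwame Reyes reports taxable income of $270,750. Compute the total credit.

$4,589

Renter's Relief Credit: $270,750 is below the $274,600 cutoff, so the full $3,250 applies.
Commuter Credit: 8% of the $105,750 excess over $165,000 is $8,460; credit = $9,775 − $8,460 = $1,315.
Solar Installation Rebate: income exceeds $232,700 by $38,050, which is 10 full-or-partial $4,000 increments; reduction = 10 × $48 = $480, leaving $24.
Small Business Credit: $270,750 is at or above $266,800, so the credit is $0.
Total: $3,250 + $1,315 + $24 + $0 = $4,589.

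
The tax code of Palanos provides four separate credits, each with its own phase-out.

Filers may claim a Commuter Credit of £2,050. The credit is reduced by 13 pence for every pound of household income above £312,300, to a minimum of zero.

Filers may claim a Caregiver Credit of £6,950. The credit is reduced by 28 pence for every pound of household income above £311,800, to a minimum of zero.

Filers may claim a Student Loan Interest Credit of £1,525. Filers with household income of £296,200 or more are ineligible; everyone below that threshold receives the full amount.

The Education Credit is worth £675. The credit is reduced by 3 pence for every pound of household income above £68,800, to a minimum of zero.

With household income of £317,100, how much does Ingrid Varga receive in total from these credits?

Commuter Credit: 13% of the £4,800 excess over £312,300 is £624; credit = £2,050 − £624 = £1,426.
Caregiver Credit: 28% of the £5,300 excess over £311,800 is £1,484; credit = £6,950 − £1,484 = £5,466.
Student Loan Interest Credit: £317,100 meets or exceeds the £296,200 cutoff, so the credit is £0.
Education Credit: 3% of the £248,300 excess over £68,800 is £7,449 ≥ base, so the credit is £0.
Total: £1,426 + £5,466 + £0 + £0 = £6,892.

£6,892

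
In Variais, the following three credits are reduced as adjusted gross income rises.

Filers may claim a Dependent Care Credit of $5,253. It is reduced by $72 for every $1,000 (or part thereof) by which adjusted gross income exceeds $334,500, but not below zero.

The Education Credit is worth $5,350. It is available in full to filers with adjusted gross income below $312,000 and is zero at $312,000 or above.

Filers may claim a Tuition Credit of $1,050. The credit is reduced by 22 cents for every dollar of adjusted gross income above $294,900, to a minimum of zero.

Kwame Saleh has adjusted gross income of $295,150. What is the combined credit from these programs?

Dependent Care Credit: $295,150 is at or below the $334,500 threshold, so the full $5,253 applies.
Education Credit: $295,150 is below the $312,000 cutoff, so the full $5,350 applies.
Tuition Credit: 22% of the $250 excess over $294,900 is $55; credit = $1,050 − $55 = $995.
Total: $5,253 + $5,350 + $995 = $11,598.

$11,598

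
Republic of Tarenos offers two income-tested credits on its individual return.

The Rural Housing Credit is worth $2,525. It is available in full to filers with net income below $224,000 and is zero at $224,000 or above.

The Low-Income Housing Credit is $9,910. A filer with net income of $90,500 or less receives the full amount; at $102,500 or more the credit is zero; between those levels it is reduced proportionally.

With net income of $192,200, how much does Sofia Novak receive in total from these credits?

$2,525

Rural Housing Credit: $192,200 is below the $224,000 cutoff, so the full $2,525 applies.
Low-Income Housing Credit: $192,200 is at or above $102,500, so the credit is $0.
Total: $2,525 + $0 = $2,525.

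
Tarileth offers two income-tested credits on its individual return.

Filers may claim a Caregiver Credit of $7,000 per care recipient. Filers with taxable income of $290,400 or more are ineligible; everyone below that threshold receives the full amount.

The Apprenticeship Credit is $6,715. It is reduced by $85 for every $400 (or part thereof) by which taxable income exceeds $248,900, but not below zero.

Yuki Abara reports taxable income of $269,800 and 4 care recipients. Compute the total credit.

Caregiver Credit: base = 4 × $7,000 = $28,000. $269,800 is below the $290,400 cutoff, so the full $28,000 applies.
Apprenticeship Credit: income exceeds $248,900 by $20,900, which is 53 full-or-partial $400 increments; reduction = 53 × $85 = $4,505, leaving $2,210.
Total: $28,000 + $2,210 = $30,210.

$30,210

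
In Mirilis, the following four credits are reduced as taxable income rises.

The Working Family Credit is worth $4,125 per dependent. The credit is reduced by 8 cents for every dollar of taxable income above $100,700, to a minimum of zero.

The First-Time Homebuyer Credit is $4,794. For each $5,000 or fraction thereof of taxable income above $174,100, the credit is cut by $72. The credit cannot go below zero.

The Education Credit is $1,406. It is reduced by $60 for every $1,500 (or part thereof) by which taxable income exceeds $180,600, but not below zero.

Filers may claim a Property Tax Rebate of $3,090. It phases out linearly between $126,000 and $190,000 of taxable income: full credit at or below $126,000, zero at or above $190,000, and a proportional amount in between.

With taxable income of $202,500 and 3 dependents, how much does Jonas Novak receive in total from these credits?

Working Family Credit: base = 3 × $4,125 = $12,375. 8% of the $101,800 excess over $100,700 is $8,144; credit = $12,375 − $8,144 = $4,231.
First-Time Homebuyer Credit: income exceeds $174,100 by $28,400, which is 6 full-or-partial $5,000 increments; reduction = 6 × $72 = $432, leaving $4,362.
Education Credit: income exceeds $180,600 by $21,900, which is 15 full-or-partial $1,500 increments; reduction = 15 × $60 = $900, leaving $506.
Property Tax Rebate: $202,500 is at or above $190,000, so the credit is $0.
Total: $4,231 + $4,362 + $506 + $0 = $9,099.

$9,099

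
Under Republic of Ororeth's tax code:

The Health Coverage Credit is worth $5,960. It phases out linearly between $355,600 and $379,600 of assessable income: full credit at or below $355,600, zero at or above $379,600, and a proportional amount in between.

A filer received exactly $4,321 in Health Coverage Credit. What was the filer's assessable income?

$362,200

$4,321 is 4,321/5,960 of the full $5,960, so 1,639/5,960 of the $24,000 range has been used: income = $355,600 + $24,000 × 1,639/5,960 = $362,200.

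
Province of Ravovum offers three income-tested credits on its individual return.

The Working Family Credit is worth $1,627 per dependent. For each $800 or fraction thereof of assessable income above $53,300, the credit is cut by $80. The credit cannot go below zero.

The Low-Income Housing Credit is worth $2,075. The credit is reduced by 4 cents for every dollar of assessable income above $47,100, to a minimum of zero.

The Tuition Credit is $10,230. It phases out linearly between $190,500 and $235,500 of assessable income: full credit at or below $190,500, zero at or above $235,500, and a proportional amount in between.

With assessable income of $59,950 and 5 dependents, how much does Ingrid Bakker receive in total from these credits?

Working Family Credit: base = 5 × $1,627 = $8,135. income exceeds $53,300 by $6,650, which is 9 full-or-partial $800 increments; reduction = 9 × $80 = $720, leaving $7,415.
Low-Income Housing Credit: 4% of the $12,850 excess over $47,100 is $514; credit = $2,075 − $514 = $1,561.
Tuition Credit: $59,950 is at or below the $190,500 threshold, so the full $10,230 applies.
Total: $7,415 + $1,561 + $10,230 = $19,206.

$19,206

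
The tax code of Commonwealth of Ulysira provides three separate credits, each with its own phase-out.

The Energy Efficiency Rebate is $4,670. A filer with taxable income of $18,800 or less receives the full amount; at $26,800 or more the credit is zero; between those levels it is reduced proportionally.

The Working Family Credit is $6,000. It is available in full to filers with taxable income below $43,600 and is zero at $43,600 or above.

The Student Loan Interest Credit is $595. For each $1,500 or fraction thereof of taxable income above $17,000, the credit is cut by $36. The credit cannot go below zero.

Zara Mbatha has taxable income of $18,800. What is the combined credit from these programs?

Energy Efficiency Rebate: $18,800 is at or below the $18,800 threshold, so the full $4,670 applies.
Working Family Credit: $18,800 is below the $43,600 cutoff, so the full $6,000 applies.
Student Loan Interest Credit: income exceeds $17,000 by $1,800, which is 2 full-or-partial $1,500 increments; reduction = 2 × $36 = $72, leaving $523.
Total: $4,670 + $6,000 + $523 = $11,193.

$11,193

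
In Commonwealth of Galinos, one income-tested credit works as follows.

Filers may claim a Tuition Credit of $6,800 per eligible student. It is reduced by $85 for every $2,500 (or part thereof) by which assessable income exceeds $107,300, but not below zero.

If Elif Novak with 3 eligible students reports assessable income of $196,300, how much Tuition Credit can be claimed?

Tuition Credit: base = 3 × $6,800 = $20,400. income exceeds $107,300 by $89,000, which is 36 full-or-partial $2,500 increments; reduction = 36 × $85 = $3,060, leaving $17,340.

$17,340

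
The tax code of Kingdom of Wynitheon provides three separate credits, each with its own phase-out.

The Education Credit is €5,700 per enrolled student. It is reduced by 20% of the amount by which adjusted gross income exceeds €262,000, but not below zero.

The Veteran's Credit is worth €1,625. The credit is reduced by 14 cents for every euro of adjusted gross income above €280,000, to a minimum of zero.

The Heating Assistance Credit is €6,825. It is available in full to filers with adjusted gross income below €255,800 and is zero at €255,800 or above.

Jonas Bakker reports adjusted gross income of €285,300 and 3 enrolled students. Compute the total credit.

€13,323

Education Credit: base = 3 × €5,700 = €17,100. 20% of the €23,300 excess over €262,000 is €4,660; credit = €17,100 − €4,660 = €12,440.
Veteran's Credit: 14% of the €5,300 excess over €280,000 is €742; credit = €1,625 − €742 = €883.
Heating Assistance Credit: €285,300 meets or exceeds the €255,800 cutoff, so the credit is €0.
Total: €12,440 + €883 + €0 = €13,323.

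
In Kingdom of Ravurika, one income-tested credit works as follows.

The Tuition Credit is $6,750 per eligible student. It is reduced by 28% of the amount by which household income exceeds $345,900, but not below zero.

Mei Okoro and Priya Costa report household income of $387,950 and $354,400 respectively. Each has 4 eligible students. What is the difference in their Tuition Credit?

$9,394

Mei ($387,950): Tuition Credit: base = 4 × $6,750 = $27,000. 28% of the $42,050 excess over $345,900 is $11,774; credit = $27,000 − $11,774 = $15,226.
Priya ($354,400): Tuition Credit: base = 4 × $6,750 = $27,000. 28% of the $8,500 excess over $345,900 is $2,380; credit = $27,000 − $2,380 = $24,620.
Difference: |$15,226 − $24,620| = $9,394.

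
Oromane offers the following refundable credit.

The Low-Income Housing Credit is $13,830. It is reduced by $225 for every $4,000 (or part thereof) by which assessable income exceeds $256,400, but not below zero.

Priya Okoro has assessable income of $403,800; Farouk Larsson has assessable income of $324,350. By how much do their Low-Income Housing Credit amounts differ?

$4,500

Priya ($403,800): Low-Income Housing Credit: income exceeds $256,400 by $147,400, which is 37 full-or-partial $4,000 increments; reduction = 37 × $225 = $8,325, leaving $5,505.
Farouk ($324,350): Low-Income Housing Credit: income exceeds $256,400 by $67,950, which is 17 full-or-partial $4,000 increments; reduction = 17 × $225 = $3,825, leaving $10,005.
Difference: |$5,505 − $10,005| = $4,500.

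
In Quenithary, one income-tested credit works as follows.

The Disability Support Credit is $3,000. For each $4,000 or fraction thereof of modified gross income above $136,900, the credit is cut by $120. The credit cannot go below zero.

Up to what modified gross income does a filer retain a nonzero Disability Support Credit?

$232,900

After 24 increments the reduction is 24 × $120 = $2,880, leaving $120; one more increment wipes it out. Increment 24 ends at excess 24 × $4,000 = $96,000, so the highest qualifying income is $136,900 + $96,000 = $232,900.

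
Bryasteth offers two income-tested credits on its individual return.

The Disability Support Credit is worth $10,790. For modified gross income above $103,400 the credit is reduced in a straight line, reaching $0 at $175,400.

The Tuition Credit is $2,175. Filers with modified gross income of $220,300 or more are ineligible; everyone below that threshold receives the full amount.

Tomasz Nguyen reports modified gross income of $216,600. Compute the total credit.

$2,175

Disability Support Credit: $216,600 is at or above $175,400, so the credit is $0.
Tuition Credit: $216,600 is below the $220,300 cutoff, so the full $2,175 applies.
Total: $0 + $2,175 = $2,175.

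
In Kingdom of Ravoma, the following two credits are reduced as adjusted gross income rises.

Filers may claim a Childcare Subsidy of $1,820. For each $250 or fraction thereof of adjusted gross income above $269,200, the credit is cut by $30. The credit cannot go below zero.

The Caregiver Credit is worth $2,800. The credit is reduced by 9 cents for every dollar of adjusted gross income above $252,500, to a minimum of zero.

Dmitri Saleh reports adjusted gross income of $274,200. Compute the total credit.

$2,067

Childcare Subsidy: income exceeds $269,200 by $5,000, which is 20 full-or-partial $250 increments; reduction = 20 × $30 = $600, leaving $1,220.
Caregiver Credit: 9% of the $21,700 excess over $252,500 is $1,953; credit = $2,800 − $1,953 = $847.
Total: $1,220 + $847 = $2,067.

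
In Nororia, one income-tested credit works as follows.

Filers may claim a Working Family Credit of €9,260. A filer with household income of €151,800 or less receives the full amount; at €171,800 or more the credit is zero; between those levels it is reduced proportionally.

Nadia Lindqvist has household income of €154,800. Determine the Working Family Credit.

€7,871

Working Family Credit: €154,800 is €3,000 into a €20,000 phase-out range, leaving 17,000/20,000 of the credit: €9,260 × 17,000/20,000 = €7,871.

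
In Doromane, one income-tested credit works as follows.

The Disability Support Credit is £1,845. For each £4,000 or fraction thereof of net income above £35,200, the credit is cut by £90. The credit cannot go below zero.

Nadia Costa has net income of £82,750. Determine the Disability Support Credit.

Disability Support Credit: income exceeds £35,200 by £47,550, which is 12 full-or-partial £4,000 increments; reduction = 12 × £90 = £1,080, leaving £765.

£765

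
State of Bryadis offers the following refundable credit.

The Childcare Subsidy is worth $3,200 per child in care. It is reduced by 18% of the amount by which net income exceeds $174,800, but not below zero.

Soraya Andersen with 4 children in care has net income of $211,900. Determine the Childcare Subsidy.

Childcare Subsidy: base = 4 × $3,200 = $12,800. 18% of the $37,100 excess over $174,800 is $6,678; credit = $12,800 − $6,678 = $6,122.

$6,122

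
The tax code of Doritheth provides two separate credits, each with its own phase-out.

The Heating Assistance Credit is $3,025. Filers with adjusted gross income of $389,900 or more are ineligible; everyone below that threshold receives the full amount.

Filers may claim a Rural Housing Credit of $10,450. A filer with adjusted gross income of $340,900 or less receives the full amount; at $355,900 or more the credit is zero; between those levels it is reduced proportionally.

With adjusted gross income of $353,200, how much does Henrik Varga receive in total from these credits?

Heating Assistance Credit: $353,200 is below the $389,900 cutoff, so the full $3,025 applies.
Rural Housing Credit: $353,200 is $12,300 into a $15,000 phase-out range, leaving 2,700/15,000 of the credit: $10,450 × 2,700/15,000 = $1,881.
Total: $3,025 + $1,881 = $4,906.

$4,906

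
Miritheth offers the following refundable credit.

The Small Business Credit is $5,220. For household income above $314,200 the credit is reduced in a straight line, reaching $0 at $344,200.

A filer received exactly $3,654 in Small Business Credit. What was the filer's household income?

$323,200

$3,654 is 3,654/5,220 of the full $5,220, so 1,566/5,220 of the $30,000 range has been used: income = $314,200 + $30,000 × 1,566/5,220 = $323,200.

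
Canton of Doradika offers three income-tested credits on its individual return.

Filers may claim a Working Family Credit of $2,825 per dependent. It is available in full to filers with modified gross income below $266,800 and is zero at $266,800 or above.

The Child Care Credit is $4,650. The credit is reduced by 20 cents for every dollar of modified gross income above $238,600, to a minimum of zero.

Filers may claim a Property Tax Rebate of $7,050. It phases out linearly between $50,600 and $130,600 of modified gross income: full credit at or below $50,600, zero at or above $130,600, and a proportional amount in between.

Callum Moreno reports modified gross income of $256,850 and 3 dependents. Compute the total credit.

Working Family Credit: base = 3 × $2,825 = $8,475. $256,850 is below the $266,800 cutoff, so the full $8,475 applies.
Child Care Credit: 20% of the $18,250 excess over $238,600 is $3,650; credit = $4,650 − $3,650 = $1,000.
Property Tax Rebate: $256,850 is at or above $130,600, so the credit is $0.
Total: $8,475 + $1,000 + $0 = $9,475.

$9,475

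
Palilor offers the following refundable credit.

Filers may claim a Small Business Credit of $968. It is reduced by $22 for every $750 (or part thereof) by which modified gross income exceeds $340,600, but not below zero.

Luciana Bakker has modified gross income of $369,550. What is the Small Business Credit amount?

$110

Small Business Credit: income exceeds $340,600 by $28,950, which is 39 full-or-partial $750 increments; reduction = 39 × $22 = $858, leaving $110.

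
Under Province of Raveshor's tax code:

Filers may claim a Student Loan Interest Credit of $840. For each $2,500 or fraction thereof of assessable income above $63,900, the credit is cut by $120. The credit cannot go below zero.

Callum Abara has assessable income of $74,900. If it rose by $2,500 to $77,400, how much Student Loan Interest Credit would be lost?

At $74,900 — income exceeds $63,900 by $11,000, which is 5 full-or-partial $2,500 increments; reduction = 5 × $120 = $600, leaving $240.
At $77,400 — income exceeds $63,900 by $13,500, which is 6 full-or-partial $2,500 increments; reduction = 6 × $120 = $720, leaving $120.
Lost: $240 − $120 = $120.

$120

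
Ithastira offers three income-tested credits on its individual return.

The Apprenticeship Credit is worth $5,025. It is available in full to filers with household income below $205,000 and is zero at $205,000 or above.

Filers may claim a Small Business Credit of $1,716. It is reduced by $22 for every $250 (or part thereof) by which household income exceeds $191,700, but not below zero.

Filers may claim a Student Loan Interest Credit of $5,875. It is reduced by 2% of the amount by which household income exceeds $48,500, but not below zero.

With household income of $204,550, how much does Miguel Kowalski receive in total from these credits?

$8,351

Apprenticeship Credit: $204,550 is below the $205,000 cutoff, so the full $5,025 applies.
Small Business Credit: income exceeds $191,700 by $12,850, which is 52 full-or-partial $250 increments; reduction = 52 × $22 = $1,144, leaving $572.
Student Loan Interest Credit: 2% of the $156,050 excess over $48,500 is $3,121; credit = $5,875 − $3,121 = $2,754.
Total: $5,025 + $572 + $2,754 = $8,351.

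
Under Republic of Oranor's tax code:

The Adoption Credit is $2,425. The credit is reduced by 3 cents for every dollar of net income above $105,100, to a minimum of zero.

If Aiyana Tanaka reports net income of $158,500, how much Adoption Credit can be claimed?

Adoption Credit: 3% of the $53,400 excess over $105,100 is $1,602; credit = $2,425 − $1,602 = $823.

$823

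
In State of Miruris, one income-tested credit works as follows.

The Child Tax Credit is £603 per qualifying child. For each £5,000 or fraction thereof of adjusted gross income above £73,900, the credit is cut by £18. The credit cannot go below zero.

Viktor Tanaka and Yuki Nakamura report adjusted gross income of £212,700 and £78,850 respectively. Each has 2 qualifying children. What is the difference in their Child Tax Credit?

£486

Viktor (£212,700): Child Tax Credit: base = 2 × £603 = £1,206. income exceeds £73,900 by £138,800, which is 28 full-or-partial £5,000 increments; reduction = 28 × £18 = £504, leaving £702.
Yuki (£78,850): Child Tax Credit: base = 2 × £603 = £1,206. income exceeds £73,900 by £4,950, which is 1 full-or-partial £5,000 increment; reduction = 1 × £18 = £18, leaving £1,188.
Difference: |£702 − £1,188| = £486.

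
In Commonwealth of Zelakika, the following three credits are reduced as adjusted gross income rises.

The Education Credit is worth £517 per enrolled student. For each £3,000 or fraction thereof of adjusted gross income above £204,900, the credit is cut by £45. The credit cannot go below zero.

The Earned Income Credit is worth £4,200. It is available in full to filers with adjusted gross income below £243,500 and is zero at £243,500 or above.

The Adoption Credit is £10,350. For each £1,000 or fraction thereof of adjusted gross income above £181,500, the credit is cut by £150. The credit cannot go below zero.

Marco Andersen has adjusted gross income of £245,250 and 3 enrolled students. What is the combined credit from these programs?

Education Credit: base = 3 × £517 = £1,551. income exceeds £204,900 by £40,350, which is 14 full-or-partial £3,000 increments; reduction = 14 × £45 = £630, leaving £921.
Earned Income Credit: £245,250 meets or exceeds the £243,500 cutoff, so the credit is £0.
Adoption Credit: income exceeds £181,500 by £63,750, which is 64 full-or-partial £1,000 increments; reduction = 64 × £150 = £9,600, leaving £750.
Total: £921 + £0 + £750 = £1,671.

£1,671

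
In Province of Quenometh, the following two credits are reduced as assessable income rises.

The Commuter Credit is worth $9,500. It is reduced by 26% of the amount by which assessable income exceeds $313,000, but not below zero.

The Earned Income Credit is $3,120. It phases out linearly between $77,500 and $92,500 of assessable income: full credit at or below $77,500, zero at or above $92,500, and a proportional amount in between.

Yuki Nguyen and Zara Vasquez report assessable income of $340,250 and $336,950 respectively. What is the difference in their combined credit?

$858

Yuki ($340,250): Commuter Credit: 26% of the $27,250 excess over $313,000 is $7,085; credit = $9,500 − $7,085 = $2,415. Earned Income Credit: $340,250 is at or above $92,500, so the credit is $0. total $2,415 + $0 = $2,415
Zara ($336,950): Commuter Credit: 26% of the $23,950 excess over $313,000 is $6,227; credit = $9,500 − $6,227 = $3,273. Earned Income Credit: $336,950 is at or above $92,500, so the credit is $0. total $3,273 + $0 = $3,273
Difference: |$2,415 − $3,273| = $858.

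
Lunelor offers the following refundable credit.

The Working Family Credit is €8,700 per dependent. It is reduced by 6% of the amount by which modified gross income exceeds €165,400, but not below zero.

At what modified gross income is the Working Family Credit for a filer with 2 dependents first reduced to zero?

Full credit = 2 × €8,700 = €17,400.
The credit falls by 6% of each euro above €165,400, so it reaches zero when the excess is €17,400 / 6% = €290,000: income = €165,400 + €290,000 = €455,400.

€455,400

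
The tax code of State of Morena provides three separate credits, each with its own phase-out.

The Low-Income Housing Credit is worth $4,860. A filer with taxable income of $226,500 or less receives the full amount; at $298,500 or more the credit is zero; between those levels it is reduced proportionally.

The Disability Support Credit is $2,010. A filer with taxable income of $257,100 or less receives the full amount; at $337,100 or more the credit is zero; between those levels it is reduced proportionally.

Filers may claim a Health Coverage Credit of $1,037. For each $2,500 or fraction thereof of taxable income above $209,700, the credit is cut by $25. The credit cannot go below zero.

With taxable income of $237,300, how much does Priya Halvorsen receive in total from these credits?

$6,878

Low-Income Housing Credit: $237,300 is $10,800 into a $72,000 phase-out range, leaving 61,200/72,000 of the credit: $4,860 × 61,200/72,000 = $4,131.
Disability Support Credit: $237,300 is at or below the $257,100 threshold, so the full $2,010 applies.
Health Coverage Credit: income exceeds $209,700 by $27,600, which is 12 full-or-partial $2,500 increments; reduction = 12 × $25 = $300, leaving $737.
Total: $4,131 + $2,010 + $737 = $6,878.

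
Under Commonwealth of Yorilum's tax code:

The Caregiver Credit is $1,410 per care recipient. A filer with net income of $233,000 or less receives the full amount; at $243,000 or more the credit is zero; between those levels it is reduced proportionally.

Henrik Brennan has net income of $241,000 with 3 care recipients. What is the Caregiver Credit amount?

Caregiver Credit: base = 3 × $1,410 = $4,230. $241,000 is $8,000 into a $10,000 phase-out range, leaving 2,000/10,000 of the credit: $4,230 × 2,000/10,000 = $846.

$846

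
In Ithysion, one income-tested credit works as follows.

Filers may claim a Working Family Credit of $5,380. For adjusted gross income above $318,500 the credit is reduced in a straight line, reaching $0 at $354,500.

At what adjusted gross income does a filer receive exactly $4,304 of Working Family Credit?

$325,700

$4,304 is 4,304/5,380 of the full $5,380, so 1,076/5,380 of the $36,000 range has been used: income = $318,500 + $36,000 × 1,076/5,380 = $325,700.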